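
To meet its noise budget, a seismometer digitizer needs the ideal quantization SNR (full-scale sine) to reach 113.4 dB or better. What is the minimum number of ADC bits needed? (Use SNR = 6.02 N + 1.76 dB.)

N ≥ (113.4 − 1.76)/6.02 = 18.545 → N_min = 19.

19 bits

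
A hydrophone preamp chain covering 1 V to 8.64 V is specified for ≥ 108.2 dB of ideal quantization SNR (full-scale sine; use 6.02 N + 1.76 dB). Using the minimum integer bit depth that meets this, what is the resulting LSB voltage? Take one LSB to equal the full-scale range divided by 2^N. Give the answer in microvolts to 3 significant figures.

29.1 µV

Full-scale range = 8.64 V − (1 V) = 7.64 V.
N ≥ (108.2 − 1.76)/6.02 = 17.681 → N_min = 18.
One LSB is 7.64 V / 262144 = 29.1 µV.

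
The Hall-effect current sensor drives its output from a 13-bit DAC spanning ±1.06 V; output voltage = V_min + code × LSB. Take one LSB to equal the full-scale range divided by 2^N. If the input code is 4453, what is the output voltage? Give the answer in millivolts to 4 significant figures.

The full-scale span is 1.06 − (-1.06) = 2.12 V. LSB = 2.12 V / 2^13.
V_out = V_min + code × LSB = -1.06 V + 4453 × 2.12 V / 8192
      = -1.06 + 1.15239 = 0.0923877 V.

92.39 mV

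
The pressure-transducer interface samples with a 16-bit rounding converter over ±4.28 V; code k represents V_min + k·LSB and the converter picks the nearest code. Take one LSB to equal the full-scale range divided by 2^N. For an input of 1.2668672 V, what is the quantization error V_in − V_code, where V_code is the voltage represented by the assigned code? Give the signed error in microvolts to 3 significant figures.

+30.0 µV

Span: 4.28 V − (-4.28 V) = 8.56 V. LSB = 8.56 V / 2^16 ≈ 130.6 µV.
Position in LSBs: (1.2668672 − (-4.28)) × 65536/8.56 = 42467.2300; rounding gives k = 42467.
V_code = V_min + k × range/2^16 = -4.28 + 42467 × 8.56/65536 = 1.2668371582 V.
Error = V_in − V_code = 1.2668672 − (1.2668371582) = +30.0 µV.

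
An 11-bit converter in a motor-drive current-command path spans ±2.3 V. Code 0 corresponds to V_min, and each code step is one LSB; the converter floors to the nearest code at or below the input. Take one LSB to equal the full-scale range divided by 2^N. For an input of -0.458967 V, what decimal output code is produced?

819

Range = 2.3 − (-2.3) = 4.6 V. LSB = 4.6 V / 2^11 ≈ 2.246 mV.
V_in − V_min = -0.458967 − (-2.3) = 1.841033 V.
Divide by LSB: 1.841033 × 2048/4.6 = 819.6599.
Truncating gives code 819.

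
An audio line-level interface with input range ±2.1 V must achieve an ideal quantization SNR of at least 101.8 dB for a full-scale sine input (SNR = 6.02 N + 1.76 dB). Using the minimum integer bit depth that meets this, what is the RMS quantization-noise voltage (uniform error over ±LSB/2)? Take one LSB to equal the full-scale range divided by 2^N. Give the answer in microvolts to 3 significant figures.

9.25 µV

Full-scale range = 2.1 V − (-2.1 V) = 4.2 V.
Solving 6.02 N ≥ 101.8 − 1.76: N ≥ 16.618. Round up → N = 17.
Step size = 4.2/131072 V = 32.043 µV.
V_rms = LSB/√12 = 9.25 µV.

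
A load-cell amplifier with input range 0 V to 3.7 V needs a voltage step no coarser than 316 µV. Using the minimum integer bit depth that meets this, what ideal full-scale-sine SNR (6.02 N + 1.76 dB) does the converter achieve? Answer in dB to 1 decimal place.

86.0 dB

V_FS = 3.7 V.
Need 2^N ≥ 3.7 V / 316 µV = 11710 → N_min = 14.
Ideal SNR at N = 14: 6.02·14 + 1.76 = 86.0 dB.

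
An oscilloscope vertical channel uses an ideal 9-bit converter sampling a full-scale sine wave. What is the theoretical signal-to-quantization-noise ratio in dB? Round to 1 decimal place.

55.9 dB

For an ideal N-bit converter with full-scale sine input, SNR = 6.02 N + 1.76 dB. SNR = 6.02 × 9 + 1.76 = 54.18 + 1.76 = 55.94 dB.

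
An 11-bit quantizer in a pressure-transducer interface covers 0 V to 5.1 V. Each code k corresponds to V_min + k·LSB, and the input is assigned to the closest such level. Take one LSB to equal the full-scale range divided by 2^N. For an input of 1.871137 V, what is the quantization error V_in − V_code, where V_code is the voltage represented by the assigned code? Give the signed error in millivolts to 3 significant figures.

+0.971 mV

V_FS = 5.1 V. LSB = 5.1 V / 2^11 ≈ 2.490 mV.
(V_in − V_min)/LSB = (1.871137 − (0)) × 2048/5.1 = 751.3899 → nearest code k = 751.
V_code = V_min + k × range/2^11 = 0 + 751 × 5.1/2048 = 1.870166016 V.
e = 1.871137 − (1.870166016) = +0.971 mV.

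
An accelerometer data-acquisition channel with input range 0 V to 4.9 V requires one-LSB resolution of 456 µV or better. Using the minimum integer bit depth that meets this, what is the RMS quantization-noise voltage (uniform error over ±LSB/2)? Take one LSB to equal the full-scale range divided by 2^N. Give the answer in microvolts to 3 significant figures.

86.3 µV

Range is 4.9 V.
Required number of levels: 4.9/456 µV = 10746; smallest N with 2^N ≥ that is 14.
LSB = 4.9 V / 2^14 = 299.07 µV.
V_rms = LSB/√12 = 86.3 µV.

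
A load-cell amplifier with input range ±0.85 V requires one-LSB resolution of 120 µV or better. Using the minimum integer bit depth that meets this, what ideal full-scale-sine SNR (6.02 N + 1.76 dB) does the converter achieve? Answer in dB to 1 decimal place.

86.0 dB

Range = 0.85 − (-0.85) = 1.7 V.
Levels needed ≥ 1.7/120 µV = 14170. 2^14 = 16384 suffices, so N_min = 14.
SNR = 6.02 × 14 + 1.76 = 86.04 dB.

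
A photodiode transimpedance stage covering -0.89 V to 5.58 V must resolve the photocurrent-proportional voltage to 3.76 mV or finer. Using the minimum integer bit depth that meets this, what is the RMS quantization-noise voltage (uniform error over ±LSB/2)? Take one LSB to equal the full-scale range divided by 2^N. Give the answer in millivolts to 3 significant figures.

Span: 5.58 V − (-0.89 V) = 6.47 V.
Levels needed ≥ 6.47/3.76 mV = 1721. 2^11 = 2048 suffices, so N_min = 11.
One LSB is 6.47 V / 2048 = 3.1592 mV.
RMS noise = LSB/√12 = 0.912 mV.

0.912 mV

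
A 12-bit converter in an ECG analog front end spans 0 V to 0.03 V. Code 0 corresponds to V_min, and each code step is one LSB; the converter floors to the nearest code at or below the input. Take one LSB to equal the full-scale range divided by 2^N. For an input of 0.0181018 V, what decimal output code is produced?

2471

Range is 0.03 V. LSB = 0.03 V / 2^12 ≈ 7.324 µV.
V_in − V_min = 0.0181018 − (0) = 0.0181018 V.
Divide by LSB: 0.0181018 × 4096/0.03 = 2471.4991.
Truncating gives code 2471.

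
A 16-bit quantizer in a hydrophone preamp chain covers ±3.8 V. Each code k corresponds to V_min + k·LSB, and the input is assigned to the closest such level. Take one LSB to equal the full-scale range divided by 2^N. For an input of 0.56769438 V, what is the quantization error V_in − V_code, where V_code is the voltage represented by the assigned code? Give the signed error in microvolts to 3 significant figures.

Span: 3.8 V − (-3.8 V) = 7.6 V. LSB = 7.6 V / 2^16 ≈ 116.0 µV.
(V_in − V_min)/LSB = (0.56769438 − (-3.8)) × 65536/7.6 = 37663.3183 → nearest code k = 37663.
V_code = -3.8 + (37663/65536) × 7.6 = 0.56765747070 V.
Error = V_in − V_code = 0.56769438 − (0.56765747070) = +36.9 µV.

+36.9 µV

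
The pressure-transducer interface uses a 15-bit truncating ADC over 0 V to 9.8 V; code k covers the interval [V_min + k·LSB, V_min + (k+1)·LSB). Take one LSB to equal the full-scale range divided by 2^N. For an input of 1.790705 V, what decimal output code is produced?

5987

Full-scale range = 9.8 V. LSB = 9.8 V / 2^15 ≈ 299.1 µV.
(V_in − V_min) × 2^15/range = (1.790705 − (0)) × 32768/9.8 = 5987.533.
Floor → code = 5987.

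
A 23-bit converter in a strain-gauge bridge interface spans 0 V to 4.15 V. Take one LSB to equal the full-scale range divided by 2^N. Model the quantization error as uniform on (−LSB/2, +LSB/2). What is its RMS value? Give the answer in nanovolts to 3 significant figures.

V_FS = 4.15 V.
LSB = 4.15 V / 2^23 = 494.72 nV.
RMS of a uniform error over width LSB is LSB/√12 = 143 nV.

143 nV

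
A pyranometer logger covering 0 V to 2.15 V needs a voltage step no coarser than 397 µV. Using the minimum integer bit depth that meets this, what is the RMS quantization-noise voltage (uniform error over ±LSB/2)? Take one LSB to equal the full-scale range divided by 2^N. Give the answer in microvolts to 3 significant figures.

Full-scale range = 2.15 V.
Required number of levels: 2.15/397 µV = 5415.6; smallest N with 2^N ≥ that is 13.
One LSB is 2.15 V / 8192 = 262.45 µV.
RMS noise = LSB/√12 = 75.8 µV.

75.8 µV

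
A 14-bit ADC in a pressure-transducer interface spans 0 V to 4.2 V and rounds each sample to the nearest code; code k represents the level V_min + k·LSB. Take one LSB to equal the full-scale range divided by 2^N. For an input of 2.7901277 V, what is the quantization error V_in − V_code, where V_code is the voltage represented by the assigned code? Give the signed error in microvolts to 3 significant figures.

Range is 4.2 V. LSB = 4.2 V / 2^14 ≈ 256.3 µV.
Position in LSBs: (2.7901277 − (0)) × 16384/4.2 = 10884.1553; rounding gives k = 10884.
V_code = V_min + k × range/2^14 = 0 + 10884 × 4.2/16384 = 2.7900878906 V.
e = 2.7901277 − (2.7900878906) = +39.8 µV.

+39.8 µV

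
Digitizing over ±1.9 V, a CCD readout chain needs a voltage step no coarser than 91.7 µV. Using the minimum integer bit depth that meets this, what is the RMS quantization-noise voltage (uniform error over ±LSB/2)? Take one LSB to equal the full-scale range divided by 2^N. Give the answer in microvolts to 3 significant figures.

Full-scale range = 1.9 V − (-1.9 V) = 3.8 V.
3.8 V / 91.7 µV = 41440. Since 2^15 = 32768 and 2^16 = 65536, N = 16.
LSB = 3.8 V ÷ 2^16 = 3.8/65536 V = 57.983 µV.
RMS noise = LSB/√12 = 16.7 µV.

16.7 µV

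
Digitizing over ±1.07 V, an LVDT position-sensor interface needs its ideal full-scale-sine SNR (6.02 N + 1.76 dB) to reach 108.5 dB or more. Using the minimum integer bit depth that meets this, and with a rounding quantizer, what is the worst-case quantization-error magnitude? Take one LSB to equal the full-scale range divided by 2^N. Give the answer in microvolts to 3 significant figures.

Full-scale range = 1.07 V − (-1.07 V) = 2.14 V.
Required N = ⌈(108.5 − 1.76)/6.02⌉ = ⌈17.731⌉ = 18.
One LSB is 2.14 V / 262144 = 8.1635 µV.
Max error for round-to-nearest is LSB/2 = 4.08 µV.

4.08 µV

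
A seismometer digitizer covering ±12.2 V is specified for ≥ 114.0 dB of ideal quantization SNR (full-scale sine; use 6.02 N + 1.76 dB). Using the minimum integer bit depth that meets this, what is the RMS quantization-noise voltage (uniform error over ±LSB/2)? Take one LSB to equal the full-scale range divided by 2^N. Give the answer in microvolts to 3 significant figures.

13.4 µV

Range = 12.2 − (-12.2) = 24.4 V.
N ≥ (114.0 − 1.76)/6.02 = 18.645 → N_min = 19.
Step size = 24.4/524288 V = 46.539 µV.
V_rms = LSB/√12 = 13.4 µV.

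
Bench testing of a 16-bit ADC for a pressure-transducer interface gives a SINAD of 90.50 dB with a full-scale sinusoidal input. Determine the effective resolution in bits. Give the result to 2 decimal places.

Inverting SNR = 6.02 N + 1.76: N_eff = (90.50 − 1.76)/6.02 = 14.7409.

14.74 bits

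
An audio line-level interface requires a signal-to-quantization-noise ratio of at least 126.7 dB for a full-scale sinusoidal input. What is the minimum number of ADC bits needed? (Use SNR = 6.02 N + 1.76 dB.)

6.02 N + 1.76 ≥ 126.7 gives N ≥ 20.754, so the minimum integer is 21.

21 bits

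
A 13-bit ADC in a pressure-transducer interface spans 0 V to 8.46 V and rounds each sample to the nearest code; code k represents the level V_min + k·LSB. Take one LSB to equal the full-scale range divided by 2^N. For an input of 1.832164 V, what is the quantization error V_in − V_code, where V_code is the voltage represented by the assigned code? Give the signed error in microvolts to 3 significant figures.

Range is 8.46 V. LSB = 8.46 V / 2^13 ≈ 1.033 mV.
(V_in − V_min)/LSB = (1.832164 − (0)) × 8192/8.46 = 1774.1238 → nearest code k = 1774.
V_code = V_min + k × range/2^13 = 0 + 1774 × 8.46/8192 = 1.832036133 V.
V_in − V_code = 1.832164 − (1.832036133) = +128 µV.

+128 µV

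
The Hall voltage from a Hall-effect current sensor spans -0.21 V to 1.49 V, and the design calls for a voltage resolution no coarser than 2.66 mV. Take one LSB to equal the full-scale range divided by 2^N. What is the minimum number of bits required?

Full-scale range = 1.49 V − (-0.21 V) = 1.7 V.
Required number of levels: 1.7/2.66 mV = 639.10; smallest N with 2^N ≥ that is 10.

10 bits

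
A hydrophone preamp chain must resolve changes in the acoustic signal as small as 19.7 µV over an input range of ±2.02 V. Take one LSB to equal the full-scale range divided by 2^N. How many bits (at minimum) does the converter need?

The full-scale span is 2.02 − (-2.02) = 4.04 V.
Levels needed ≥ 4.04/19.7 µV = 205100. 2^18 = 262144 suffices, so N_min = 18.

18 bits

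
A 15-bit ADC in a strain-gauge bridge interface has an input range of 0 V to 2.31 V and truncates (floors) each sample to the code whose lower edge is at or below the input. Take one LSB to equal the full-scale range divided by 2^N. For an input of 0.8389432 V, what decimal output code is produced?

11900

Span = 2.31 V. LSB = 2.31 V / 2^15 ≈ 70.50 µV.
code = ⌊(V_in − V_min)/LSB⌋ = ⌊(V_in − V_min) × 2^15 / range⌋
     = ⌊(0.8389432 − (0)) × 32768 / 2.31⌋ = ⌊0.8389432 × 32768/2.31⌋
     = ⌊11900.645⌋ = 11900.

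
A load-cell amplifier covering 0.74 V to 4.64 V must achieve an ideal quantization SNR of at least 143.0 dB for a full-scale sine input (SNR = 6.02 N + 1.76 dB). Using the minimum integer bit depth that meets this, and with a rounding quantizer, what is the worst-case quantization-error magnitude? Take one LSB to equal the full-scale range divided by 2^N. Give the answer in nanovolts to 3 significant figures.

Range = 4.64 − (0.74) = 3.9 V.
N ≥ (143.0 − 1.76)/6.02 = 23.462 → N_min = 24.
One LSB is 3.9 V / 16777216 = 232.46 nV.
|e|_max = LSB/2 = 116 nV.

116 nV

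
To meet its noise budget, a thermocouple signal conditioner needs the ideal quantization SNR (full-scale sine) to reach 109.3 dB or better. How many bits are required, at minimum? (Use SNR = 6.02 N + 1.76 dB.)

18 bits

N ≥ (109.3 − 1.76)/6.02 = 17.864 → N_min = 18.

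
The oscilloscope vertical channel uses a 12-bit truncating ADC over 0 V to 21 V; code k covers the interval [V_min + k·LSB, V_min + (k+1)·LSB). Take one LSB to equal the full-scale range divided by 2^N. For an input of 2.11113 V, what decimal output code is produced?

Full-scale range = 21 V. LSB = 21 V / 2^12 ≈ 5.127 mV.
code = ⌊(V_in − V_min)/LSB⌋ = ⌊(V_in − V_min) × 2^12 / range⌋
     = ⌊(2.11113 − (0)) × 4096 / 21⌋ = ⌊2.11113 × 4096/21⌋
     = ⌊411.771⌋ = 411.

411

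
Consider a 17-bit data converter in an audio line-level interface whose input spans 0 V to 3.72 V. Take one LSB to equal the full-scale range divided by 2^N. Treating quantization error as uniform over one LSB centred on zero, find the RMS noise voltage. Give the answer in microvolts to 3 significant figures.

8.19 µV

Range is 3.72 V.
Step size = 3.72/131072 V = 28.381 µV.
σ_q = LSB/√12 = 28.381 µV/3.4641 = 8.19 µV.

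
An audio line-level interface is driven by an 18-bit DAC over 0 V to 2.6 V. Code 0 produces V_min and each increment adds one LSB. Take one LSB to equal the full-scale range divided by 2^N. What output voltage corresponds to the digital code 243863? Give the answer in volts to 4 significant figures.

Span = 2.6 V. LSB = 2.6 V / 2^18.
V_out = V_min + code × LSB = 0 V + 243863 × 2.6 V / 262144
      = 0 V + 2.41869 V = 2.41869 V.

2.419 V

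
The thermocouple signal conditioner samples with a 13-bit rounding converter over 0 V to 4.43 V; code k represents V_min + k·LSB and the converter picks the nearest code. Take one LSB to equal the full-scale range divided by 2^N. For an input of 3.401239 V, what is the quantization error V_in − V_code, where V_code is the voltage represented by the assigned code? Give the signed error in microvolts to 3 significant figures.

−214 µV

Range is 4.43 V. LSB = 4.43 V / 2^13 ≈ 0.5408 mV.
Position in LSBs: (3.401239 − (0)) × 8192/4.43 = 6289.6049; rounding gives k = 6290.
V_code = 0 + (6290/8192) × 4.43 = 3.401452637 V.
V_in − V_code = 3.401239 − (3.401452637) = −214 µV.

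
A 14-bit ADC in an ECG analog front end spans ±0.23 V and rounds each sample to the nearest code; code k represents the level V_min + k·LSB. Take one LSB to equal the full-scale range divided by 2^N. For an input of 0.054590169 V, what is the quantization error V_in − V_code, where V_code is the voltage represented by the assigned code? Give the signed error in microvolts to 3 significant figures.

+10.1 µV

Span: 0.23 V − (-0.23 V) = 0.46 V. LSB = 0.46 V / 2^14 ≈ 28.08 µV.
(0.054590169 − (-0.23)) / LSB = 0.284590169 × 16384/0.46 = 10136.3594. Nearest integer: k = 10136.
Reconstructed level: -0.23 + 10136 × 0.46/16384 V = 0.054580078125 V.
V_in − V_code = 0.054590169 − (0.054580078125) = +10.1 µV.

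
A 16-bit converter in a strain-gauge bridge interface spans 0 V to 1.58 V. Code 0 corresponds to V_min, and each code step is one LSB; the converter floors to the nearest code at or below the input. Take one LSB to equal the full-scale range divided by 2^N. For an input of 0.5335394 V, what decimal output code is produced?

V_FS = 1.58 V. LSB = 1.58 V / 2^16 ≈ 24.11 µV.
code = ⌊(V_in − V_min)/LSB⌋ = ⌊(V_in − V_min) × 2^16 / range⌋
     = ⌊(0.5335394 − (0)) × 65536 / 1.58⌋ = ⌊0.5335394 × 65536/1.58⌋
     = ⌊22130.404⌋ = 22130.

22130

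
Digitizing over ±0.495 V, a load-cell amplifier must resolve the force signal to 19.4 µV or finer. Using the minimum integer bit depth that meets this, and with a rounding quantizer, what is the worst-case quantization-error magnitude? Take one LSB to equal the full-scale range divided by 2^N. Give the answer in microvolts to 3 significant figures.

Range = 0.495 − (-0.495) = 0.99 V.
0.99 V / 19.4 µV = 51030. Since 2^15 = 32768 and 2^16 = 65536, N = 16.
LSB = 0.99 V ÷ 2^16 = 0.99/65536 V = 15.106 µV.
|e|_max = LSB/2 = 7.55 µV.

7.55 µV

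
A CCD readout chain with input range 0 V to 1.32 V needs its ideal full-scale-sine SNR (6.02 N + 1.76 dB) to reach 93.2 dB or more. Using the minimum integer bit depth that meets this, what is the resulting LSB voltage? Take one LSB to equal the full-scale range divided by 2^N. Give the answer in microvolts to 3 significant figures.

Full-scale range = 1.32 V.
Required N = ⌈(93.2 − 1.76)/6.02⌉ = ⌈15.189⌉ = 16.
LSB = 1.32 V ÷ 2^16 = 1.32/65536 V = 20.1 µV.

20.1 µV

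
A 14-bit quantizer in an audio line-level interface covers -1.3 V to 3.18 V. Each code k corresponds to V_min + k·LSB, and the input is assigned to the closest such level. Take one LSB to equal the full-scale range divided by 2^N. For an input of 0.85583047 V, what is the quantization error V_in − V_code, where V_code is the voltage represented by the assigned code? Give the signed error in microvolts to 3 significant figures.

The full-scale span is 3.18 − (-1.3) = 4.48 V. LSB = 4.48 V / 2^14 ≈ 273.4 µV.
(0.85583047 − (-1.3)) / LSB = 2.15583047 × 16384/4.48 = 7884.1800. Nearest integer: k = 7884.
V_code = V_min + k × range/2^14 = -1.3 + 7884 × 4.48/16384 = 0.85578125000 V.
V_in − V_code = 0.85583047 − (0.85578125000) = +49.2 µV.

+49.2 µV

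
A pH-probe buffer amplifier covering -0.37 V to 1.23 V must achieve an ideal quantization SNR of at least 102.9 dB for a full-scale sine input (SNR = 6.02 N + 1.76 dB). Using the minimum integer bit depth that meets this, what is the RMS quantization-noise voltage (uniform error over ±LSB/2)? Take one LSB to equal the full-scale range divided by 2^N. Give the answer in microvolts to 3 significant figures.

Full-scale range = 1.23 V − (-0.37 V) = 1.6 V.
Solving 6.02 N ≥ 102.9 − 1.76: N ≥ 16.801. Round up → N = 17.
LSB = 1.6 V ÷ 2^17 = 1.6/131072 V = 12.207 µV.
σ_q = LSB/√12 = 12.207 µV/3.4641 = 3.52 µV.

3.52 µV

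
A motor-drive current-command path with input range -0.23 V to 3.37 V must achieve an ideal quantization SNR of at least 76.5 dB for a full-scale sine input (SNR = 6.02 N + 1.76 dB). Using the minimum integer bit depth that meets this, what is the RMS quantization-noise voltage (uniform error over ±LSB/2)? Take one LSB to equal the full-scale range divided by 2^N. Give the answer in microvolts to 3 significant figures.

The full-scale span is 3.37 − (-0.23) = 3.6 V.
Solving 6.02 N ≥ 76.5 − 1.76: N ≥ 12.415. Round up → N = 13.
One LSB is 3.6 V / 8192 = 439.45 µV.
σ_q = LSB/√12 = 439.45 µV/3.4641 = 127 µV.

127 µV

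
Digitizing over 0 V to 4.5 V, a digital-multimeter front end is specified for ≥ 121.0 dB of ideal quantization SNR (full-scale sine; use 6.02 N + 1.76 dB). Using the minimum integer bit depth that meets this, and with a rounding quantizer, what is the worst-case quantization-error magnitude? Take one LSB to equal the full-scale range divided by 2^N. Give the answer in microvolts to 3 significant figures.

2.15 µV

Span = 4.5 V.
6.02 N + 1.76 ≥ 121.0 gives N ≥ 19.807, so the minimum integer is 20.
Step size = 4.5/1048576 V = 4.2915 µV.
Half an LSB is 2.15 µV.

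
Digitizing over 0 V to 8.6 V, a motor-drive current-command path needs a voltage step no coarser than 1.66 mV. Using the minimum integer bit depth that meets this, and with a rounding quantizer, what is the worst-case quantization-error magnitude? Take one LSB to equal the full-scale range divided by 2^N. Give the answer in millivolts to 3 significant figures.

Full-scale range = 8.6 V.
Need 2^N ≥ 8.6 V / 1.66 mV = 5181 → N_min = 13.
Step size = 8.6/8192 V = 1.0498 mV.
Half an LSB is 0.525 mV.

0.525 mV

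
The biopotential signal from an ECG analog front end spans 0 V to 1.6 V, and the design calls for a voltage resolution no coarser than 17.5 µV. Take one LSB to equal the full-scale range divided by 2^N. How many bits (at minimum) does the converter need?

V_FS = 1.6 V.
1.6 V / 17.5 µV = 91430. Since 2^16 = 65536 and 2^17 = 131072, N = 17.

17 bits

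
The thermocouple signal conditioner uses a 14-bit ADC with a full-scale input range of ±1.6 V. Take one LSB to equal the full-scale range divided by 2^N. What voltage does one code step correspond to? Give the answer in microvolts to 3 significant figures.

195 µV

Full-scale range = 1.6 V − (-1.6 V) = 3.2 V.
2^14 = 16384 levels.
Step size = 3.2/16384 V = 195 µV.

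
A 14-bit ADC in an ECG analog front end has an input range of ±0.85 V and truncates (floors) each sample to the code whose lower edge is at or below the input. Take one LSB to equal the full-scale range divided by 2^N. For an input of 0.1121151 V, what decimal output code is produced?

The full-scale span is 0.85 − (-0.85) = 1.7 V. LSB = 1.7 V / 2^14 ≈ 103.8 µV.
V_in − V_min = 0.1121151 − (-0.85) = 0.9621151 V.
Divide by LSB: 0.9621151 × 16384/1.7 = 9272.5258.
Truncating gives code 9272.

9272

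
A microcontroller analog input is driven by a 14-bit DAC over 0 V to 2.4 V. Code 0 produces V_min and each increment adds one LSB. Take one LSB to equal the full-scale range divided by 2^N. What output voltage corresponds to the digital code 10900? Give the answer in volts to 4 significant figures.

Span = 2.4 V. LSB = 2.4 V / 2^14.
Output = V_min + (10900/16384) × range = 0 + 0.665283 × 2.4 V
      = 0 V + 1.59668 V = 1.59668 V.

1.597 V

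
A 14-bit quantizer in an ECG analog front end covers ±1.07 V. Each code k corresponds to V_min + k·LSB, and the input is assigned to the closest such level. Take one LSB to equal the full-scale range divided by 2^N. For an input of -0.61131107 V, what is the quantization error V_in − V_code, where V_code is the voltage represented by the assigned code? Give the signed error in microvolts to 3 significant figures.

−31.8 µV

Full-scale range = 1.07 V − (-1.07 V) = 2.14 V. LSB = 2.14 V / 2^14 ≈ 130.6 µV.
(V_in − V_min)/LSB = (-0.61131107 − (-1.07)) × 16384/2.14 = 3511.7567 → nearest code k = 3512.
V_code = V_min + k × range/2^14 = -1.07 + 3512 × 2.14/16384 = -0.61127929688 V.
e = -0.61131107 − (-0.61127929688) = −31.8 µV.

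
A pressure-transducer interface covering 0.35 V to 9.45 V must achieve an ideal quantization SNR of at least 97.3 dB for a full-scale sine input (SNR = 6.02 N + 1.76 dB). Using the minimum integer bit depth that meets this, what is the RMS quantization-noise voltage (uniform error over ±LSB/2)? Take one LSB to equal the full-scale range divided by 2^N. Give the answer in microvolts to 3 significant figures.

40.1 µV

The full-scale span is 9.45 − (0.35) = 9.1 V.
Solving 6.02 N ≥ 97.3 − 1.76: N ≥ 15.870. Round up → N = 16.
LSB = 9.1 V ÷ 2^16 = 9.1/65536 V = 138.85 µV.
RMS noise = LSB/√12 = 40.1 µV.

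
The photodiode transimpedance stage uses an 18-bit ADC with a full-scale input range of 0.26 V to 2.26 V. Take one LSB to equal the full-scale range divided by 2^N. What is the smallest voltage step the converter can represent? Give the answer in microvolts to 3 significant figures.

7.63 µV

Range = 2.26 − (0.26) = 2 V.
There are 2^18 = 262144 steps.
Step size = 2/262144 V = 7.63 µV.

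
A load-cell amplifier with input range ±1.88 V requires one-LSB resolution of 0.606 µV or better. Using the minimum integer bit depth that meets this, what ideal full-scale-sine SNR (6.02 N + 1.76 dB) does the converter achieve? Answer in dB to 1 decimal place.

140.2 dB

The full-scale span is 1.88 − (-1.88) = 3.76 V.
Required number of levels: 3.76/0.606 µV = 6.2046e6; smallest N with 2^N ≥ that is 23.
Ideal SNR at N = 23: 6.02·23 + 1.76 = 140.2 dB.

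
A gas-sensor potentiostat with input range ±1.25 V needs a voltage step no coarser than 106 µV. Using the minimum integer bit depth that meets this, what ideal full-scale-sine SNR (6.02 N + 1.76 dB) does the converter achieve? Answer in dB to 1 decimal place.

92.1 dB

Range = 1.25 − (-1.25) = 2.5 V.
2.5 V / 106 µV = 23580. Since 2^14 = 16384 and 2^15 = 32768, N = 15.
SNR = 6.02 × 15 + 1.76 = 92.06 dB.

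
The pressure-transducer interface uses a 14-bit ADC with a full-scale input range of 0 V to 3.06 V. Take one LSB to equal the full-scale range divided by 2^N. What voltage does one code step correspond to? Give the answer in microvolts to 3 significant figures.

Range is 3.06 V.
Number of codes = 2^14 = 16384.
LSB = 3.06 V / 2^14 = 187 µV.

187 µV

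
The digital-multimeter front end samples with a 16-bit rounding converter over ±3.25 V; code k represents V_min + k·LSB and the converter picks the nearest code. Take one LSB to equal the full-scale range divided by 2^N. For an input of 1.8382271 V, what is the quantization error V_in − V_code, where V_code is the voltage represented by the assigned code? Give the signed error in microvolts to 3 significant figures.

Full-scale range = 3.25 V − (-3.25 V) = 6.5 V. LSB = 6.5 V / 2^16 ≈ 99.18 µV.
Position in LSBs: (1.8382271 − (-3.25)) × 65536/6.5 = 51301.8540; rounding gives k = 51302.
Reconstructed level: -3.25 + 51302 × 6.5/65536 V = 1.8382415771 V.
V_in − V_code = 1.8382271 − (1.8382415771) = −14.5 µV.

−14.5 µV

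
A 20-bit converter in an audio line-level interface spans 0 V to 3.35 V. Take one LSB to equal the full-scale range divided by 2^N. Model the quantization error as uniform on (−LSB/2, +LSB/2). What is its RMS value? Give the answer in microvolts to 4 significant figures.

Span = 3.35 V.
One LSB is 3.35 V / 1048576 = 3.19481 µV.
V_rms = LSB/√12 = 3.19481 µV / √12 = 0.9223 µV.

0.9223 µV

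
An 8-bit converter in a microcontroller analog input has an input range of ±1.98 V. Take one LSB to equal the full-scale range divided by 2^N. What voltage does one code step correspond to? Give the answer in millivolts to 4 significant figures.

The full-scale span is 1.98 − (-1.98) = 3.96 V.
Number of codes = 2^8 = 256.
LSB = 3.96 V ÷ 2^8 = 3.96/256 V = 15.47 mV.

15.47 mV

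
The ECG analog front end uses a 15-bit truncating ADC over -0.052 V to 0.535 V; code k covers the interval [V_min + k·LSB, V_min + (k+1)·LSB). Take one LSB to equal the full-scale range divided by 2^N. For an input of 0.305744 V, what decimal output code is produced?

The full-scale span is 0.535 − (-0.052) = 0.587 V. LSB = 0.587 V / 2^15 ≈ 17.91 µV.
code = ⌊(V_in − V_min)/LSB⌋ = ⌊(V_in − V_min) × 2^15 / range⌋
     = ⌊(0.305744 − (-0.052)) × 32768 / 0.587⌋ = ⌊0.357744 × 32768/0.587⌋
     = ⌊19970.282⌋ = 19970.

19970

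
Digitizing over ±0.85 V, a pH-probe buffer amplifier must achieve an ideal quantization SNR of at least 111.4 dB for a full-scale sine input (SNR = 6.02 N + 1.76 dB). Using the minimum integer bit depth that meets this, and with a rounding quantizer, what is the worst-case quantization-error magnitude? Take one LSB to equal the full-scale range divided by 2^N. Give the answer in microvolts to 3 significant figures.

1.62 µV

The full-scale span is 0.85 − (-0.85) = 1.7 V.
6.02 N + 1.76 ≥ 111.4 gives N ≥ 18.213, so the minimum integer is 19.
One LSB is 1.7 V / 524288 = 3.2425 µV.
|e|_max = LSB/2 = 1.62 µV.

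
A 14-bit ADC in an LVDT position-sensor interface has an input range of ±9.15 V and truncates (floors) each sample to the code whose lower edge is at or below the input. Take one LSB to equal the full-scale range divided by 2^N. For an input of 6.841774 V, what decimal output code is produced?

The full-scale span is 9.15 − (-9.15) = 18.3 V. LSB = 18.3 V / 2^14 ≈ 1.117 mV.
(V_in − V_min) × 2^14/range = (6.841774 − (-9.15)) × 16384/18.3 = 14317.444.
Floor → code = 14317.

14317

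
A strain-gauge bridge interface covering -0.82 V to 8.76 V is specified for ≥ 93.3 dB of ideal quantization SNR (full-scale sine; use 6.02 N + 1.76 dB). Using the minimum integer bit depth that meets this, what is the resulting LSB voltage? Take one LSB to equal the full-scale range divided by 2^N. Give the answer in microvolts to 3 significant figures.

The full-scale span is 8.76 − (-0.82) = 9.58 V.
6.02 N + 1.76 ≥ 93.3 gives N ≥ 15.206, so the minimum integer is 16.
LSB = 9.58 V ÷ 2^16 = 9.58/65536 V = 146 µV.

146 µV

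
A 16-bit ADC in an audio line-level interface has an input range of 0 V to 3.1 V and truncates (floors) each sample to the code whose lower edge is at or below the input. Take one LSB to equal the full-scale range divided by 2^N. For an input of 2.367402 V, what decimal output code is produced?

50048

Span = 3.1 V. LSB = 3.1 V / 2^16 ≈ 47.30 µV.
(V_in − V_min) × 2^16/range = (2.367402 − (0)) × 65536/3.1 = 50048.406.
Floor → code = 50048.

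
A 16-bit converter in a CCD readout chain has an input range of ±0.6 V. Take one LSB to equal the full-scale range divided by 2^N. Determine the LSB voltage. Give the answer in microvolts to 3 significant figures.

Full-scale range = 0.6 V − (-0.6 V) = 1.2 V.
Number of codes = 2^16 = 65536.
Step size = 1.2/65536 V = 18.3 µV.

18.3 µV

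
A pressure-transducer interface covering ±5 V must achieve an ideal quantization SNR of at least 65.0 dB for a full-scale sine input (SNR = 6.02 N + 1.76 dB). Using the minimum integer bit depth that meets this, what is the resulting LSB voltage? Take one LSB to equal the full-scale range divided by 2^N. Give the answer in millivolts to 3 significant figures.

Full-scale range = 5 V − (-5 V) = 10 V.
Required N = ⌈(65.0 − 1.76)/6.02⌉ = ⌈10.505⌉ = 11.
Step size = 10/2048 V = 4.88 mV.

4.88 mV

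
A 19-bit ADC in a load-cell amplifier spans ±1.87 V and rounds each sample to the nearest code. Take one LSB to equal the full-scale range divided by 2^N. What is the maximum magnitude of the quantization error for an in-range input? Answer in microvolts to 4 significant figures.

The full-scale span is 1.87 − (-1.87) = 3.74 V.
LSB = 3.74 V ÷ 2^19 = 3.74/524288 V = 7.13348 µV.
|e|_max = LSB/2 = 3.567 µV.

3.567 µV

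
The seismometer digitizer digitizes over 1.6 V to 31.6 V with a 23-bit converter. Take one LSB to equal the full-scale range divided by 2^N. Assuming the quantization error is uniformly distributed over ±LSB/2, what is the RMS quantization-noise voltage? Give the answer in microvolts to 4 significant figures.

Range = 31.6 − (1.6) = 30 V.
Step size = 30/8388608 V = 3.57628 µV.
RMS of a uniform error over width LSB is LSB/√12 = 1.032 µV.

1.032 µV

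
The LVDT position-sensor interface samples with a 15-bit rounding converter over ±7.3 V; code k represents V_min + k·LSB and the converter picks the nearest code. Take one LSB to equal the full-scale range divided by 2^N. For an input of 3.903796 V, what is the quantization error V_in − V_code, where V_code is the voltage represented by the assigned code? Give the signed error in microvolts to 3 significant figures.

−171 µV

Full-scale range = 7.3 V − (-7.3 V) = 14.6 V. LSB = 14.6 V / 2^15 ≈ 445.6 µV.
(3.903796 − (-7.3)) / LSB = 11.203796 × 32768/14.6 = 25145.6156. Nearest integer: k = 25146.
V_code = -7.3 + (25146/32768) × 14.6 = 3.9039672852 V.
V_in − V_code = 3.903796 − (3.9039672852) = −171 µV.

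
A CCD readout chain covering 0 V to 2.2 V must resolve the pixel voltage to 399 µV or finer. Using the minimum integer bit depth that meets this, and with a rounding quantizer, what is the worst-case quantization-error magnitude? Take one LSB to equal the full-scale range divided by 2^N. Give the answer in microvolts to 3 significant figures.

134 µV

Range is 2.2 V.
Required number of levels: 2.2/399 µV = 5513.8; smallest N with 2^N ≥ that is 13.
LSB = 2.2 V ÷ 2^13 = 2.2/8192 V = 268.55 µV.
Max error for round-to-nearest is LSB/2 = 134 µV.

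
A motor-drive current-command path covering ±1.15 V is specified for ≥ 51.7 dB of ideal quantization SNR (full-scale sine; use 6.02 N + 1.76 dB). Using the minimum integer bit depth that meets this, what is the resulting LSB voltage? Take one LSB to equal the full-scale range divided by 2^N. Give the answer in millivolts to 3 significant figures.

4.49 mV

Full-scale range = 1.15 V − (-1.15 V) = 2.3 V.
6.02 N + 1.76 ≥ 51.7 gives N ≥ 8.296, so the minimum integer is 9.
One LSB is 2.3 V / 512 = 4.49 mV.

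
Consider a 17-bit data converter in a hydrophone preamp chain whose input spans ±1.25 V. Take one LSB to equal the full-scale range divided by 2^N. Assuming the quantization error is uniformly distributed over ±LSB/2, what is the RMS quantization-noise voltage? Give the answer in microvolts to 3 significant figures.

5.51 µV

The full-scale span is 1.25 − (-1.25) = 2.5 V.
LSB = 2.5 V / 2^17 = 19.073 µV.
RMS of a uniform error over width LSB is LSB/√12 = 5.51 µV.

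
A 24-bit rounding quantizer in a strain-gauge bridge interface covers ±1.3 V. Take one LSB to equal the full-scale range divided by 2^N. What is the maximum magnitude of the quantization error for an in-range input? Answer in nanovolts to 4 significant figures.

Full-scale range = 1.3 V − (-1.3 V) = 2.6 V.
One LSB is 2.6 V / 16777216 = 154.972 nV.
|e|_max = LSB/2 = 77.49 nV.

77.49 nV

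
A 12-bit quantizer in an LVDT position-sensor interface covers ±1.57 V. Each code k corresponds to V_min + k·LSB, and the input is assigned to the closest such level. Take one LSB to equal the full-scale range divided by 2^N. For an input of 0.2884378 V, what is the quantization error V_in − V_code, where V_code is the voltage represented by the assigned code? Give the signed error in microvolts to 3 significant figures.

+196 µV

Span: 1.57 V − (-1.57 V) = 3.14 V. LSB = 3.14 V / 2^12 ≈ 0.7666 mV.
(0.2884378 − (-1.57)) / LSB = 1.8584378 × 4096/3.14 = 2424.2552. Nearest integer: k = 2424.
V_code = -1.57 + (2424/4096) × 3.14 = 0.2882421875 V.
V_in − V_code = 0.2884378 − (0.2882421875) = +196 µV.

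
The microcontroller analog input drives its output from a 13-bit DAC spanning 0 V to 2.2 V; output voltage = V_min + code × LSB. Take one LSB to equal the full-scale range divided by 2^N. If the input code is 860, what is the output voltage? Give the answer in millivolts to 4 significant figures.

V_FS = 2.2 V. LSB = 2.2 V / 2^13.
V_out = 0 + 860 × (2.2/8192) V
      = 0 V + 0.230957 V = 0.230957 V.

231.0 mV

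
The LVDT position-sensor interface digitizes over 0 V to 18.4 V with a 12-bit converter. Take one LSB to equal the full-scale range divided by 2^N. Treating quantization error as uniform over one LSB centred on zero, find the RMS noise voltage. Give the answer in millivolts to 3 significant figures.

Range is 18.4 V.
One LSB is 18.4 V / 4096 = 4.4922 mV.
σ_q = LSB/√12 = 4.4922 mV/3.4641 = 1.30 mV.

1.30 mV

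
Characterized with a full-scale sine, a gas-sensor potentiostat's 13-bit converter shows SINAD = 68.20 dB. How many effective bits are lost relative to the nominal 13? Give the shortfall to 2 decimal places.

Effective bits = (68.20 − 1.76)/6.02 = 11.0365.
13 − 11.0365 = 1.96 bits below nominal.

1.96 bits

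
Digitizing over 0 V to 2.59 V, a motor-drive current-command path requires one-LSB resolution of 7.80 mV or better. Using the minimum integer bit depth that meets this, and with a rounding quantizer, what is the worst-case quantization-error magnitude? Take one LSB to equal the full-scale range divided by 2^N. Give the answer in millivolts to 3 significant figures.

2.53 mV

V_FS = 2.59 V.
Required number of levels: 2.59/7.80 mV = 332.05; smallest N with 2^N ≥ that is 9.
One LSB is 2.59 V / 512 = 5.0586 mV.
Max error for round-to-nearest is LSB/2 = 2.53 mV.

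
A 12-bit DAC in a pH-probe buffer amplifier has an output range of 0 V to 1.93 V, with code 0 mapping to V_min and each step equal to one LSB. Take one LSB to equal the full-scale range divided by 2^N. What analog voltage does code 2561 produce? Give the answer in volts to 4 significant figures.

1.207 V

Span = 1.93 V. LSB = 1.93 V / 2^12.
Output = V_min + (2561/4096) × range = 0 + 0.625244 × 1.93 V
      = 0 + 1.20672 = 1.20672 V.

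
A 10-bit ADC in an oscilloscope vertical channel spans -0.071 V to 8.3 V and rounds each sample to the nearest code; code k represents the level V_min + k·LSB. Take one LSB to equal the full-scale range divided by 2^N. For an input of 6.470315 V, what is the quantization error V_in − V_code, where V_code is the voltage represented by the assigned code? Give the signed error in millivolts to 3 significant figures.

+1.47 mV

Span: 8.3 V − (-0.071 V) = 8.371 V. LSB = 8.371 V / 2^10 ≈ 8.175 mV.
(V_in − V_min)/LSB = (6.470315 − (-0.071)) × 1024/8.371 = 800.1800 → nearest code k = 800.
Reconstructed level: -0.071 + 800 × 8.371/1024 V = 6.468843750 V.
V_in − V_code = 6.470315 − (6.468843750) = +1.47 mV.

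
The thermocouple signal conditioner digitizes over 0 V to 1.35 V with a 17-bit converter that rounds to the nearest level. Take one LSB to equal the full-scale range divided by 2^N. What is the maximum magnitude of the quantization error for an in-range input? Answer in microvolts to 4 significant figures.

Span = 1.35 V.
Step size = 1.35/131072 V = 10.2997 µV.
Worst-case error for round-to-nearest is half an LSB: 5.150 µV.

5.150 µV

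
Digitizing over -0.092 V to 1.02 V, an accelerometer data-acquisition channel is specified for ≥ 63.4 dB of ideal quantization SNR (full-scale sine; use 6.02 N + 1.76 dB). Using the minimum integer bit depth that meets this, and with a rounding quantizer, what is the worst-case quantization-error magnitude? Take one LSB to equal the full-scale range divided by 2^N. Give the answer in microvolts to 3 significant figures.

271 µV

Full-scale range = 1.02 V − (-0.092 V) = 1.112 V.
6.02 N + 1.76 ≥ 63.4 gives N ≥ 10.239, so the minimum integer is 11.
One LSB is 1.112 V / 2048 = 0.54297 mV.
Max error for round-to-nearest is LSB/2 = 271 µV.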